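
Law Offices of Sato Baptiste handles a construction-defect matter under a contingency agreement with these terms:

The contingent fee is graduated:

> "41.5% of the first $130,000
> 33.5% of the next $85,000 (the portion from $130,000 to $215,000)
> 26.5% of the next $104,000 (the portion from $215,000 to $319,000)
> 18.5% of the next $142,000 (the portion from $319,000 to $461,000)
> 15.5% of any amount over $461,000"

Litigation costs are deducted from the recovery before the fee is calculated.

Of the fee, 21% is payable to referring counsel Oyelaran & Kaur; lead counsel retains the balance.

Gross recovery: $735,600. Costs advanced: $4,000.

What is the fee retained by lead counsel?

$140,776.42

Fee base (net of costs): $735,600 − $4,000 = $731,600
First $130,000 at 41.5% = $53,950.00
Next $85,000 at 33.5% = $28,475.00
Next $104,000 at 26.5% = $27,560.00
Next $142,000 at 18.5% = $26,270.00
Remaining $270,600 at 15.5% = $41,943.00
Fee: $53,950.00 + $28,475.00 + $27,560.00 + $26,270.00 + $41,943.00 = $178,198.00
Referral share: 21% of $178,198.00 = $37,421.58; lead counsel retains $178,198.00 − $37,421.58 = $140,776.42.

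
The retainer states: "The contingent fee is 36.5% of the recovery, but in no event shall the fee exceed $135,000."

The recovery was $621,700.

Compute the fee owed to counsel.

36.5% of $621,700 = $226,920.50
That exceeds the $135,000 cap, so the fee is capped at $135,000.

$135,000.00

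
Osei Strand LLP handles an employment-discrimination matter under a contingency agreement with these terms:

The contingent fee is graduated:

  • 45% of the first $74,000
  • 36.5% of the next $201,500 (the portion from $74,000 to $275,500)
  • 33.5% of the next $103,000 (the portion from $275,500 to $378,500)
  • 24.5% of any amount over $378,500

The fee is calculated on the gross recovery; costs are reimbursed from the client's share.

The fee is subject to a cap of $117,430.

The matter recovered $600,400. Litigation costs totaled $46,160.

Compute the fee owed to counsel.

$117,430.00

Fee base is the gross recovery, $600,400; costs are reimbursed separately.
First $74,000 at 45% = $33,300.00
Next $201,500 at 36.5% = $73,547.50
Next $103,000 at 33.5% = $34,505.00
Remaining $221,900 at 24.5% = $54,365.50
Fee: $33,300.00 + $73,547.50 + $34,505.00 + $54,365.50 = $195,718.00
$195,718.00 exceeds the $117,430 cap, so the fee is capped at $117,430.00.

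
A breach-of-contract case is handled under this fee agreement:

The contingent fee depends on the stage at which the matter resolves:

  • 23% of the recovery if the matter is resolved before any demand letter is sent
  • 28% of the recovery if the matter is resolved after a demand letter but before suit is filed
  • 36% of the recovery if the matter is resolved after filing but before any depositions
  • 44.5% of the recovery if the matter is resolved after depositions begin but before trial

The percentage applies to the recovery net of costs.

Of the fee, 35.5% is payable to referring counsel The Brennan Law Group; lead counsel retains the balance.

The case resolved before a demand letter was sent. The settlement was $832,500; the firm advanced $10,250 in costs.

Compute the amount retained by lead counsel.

$121,980.79

Fee base (net of costs): $832,500 − $10,250 = $822,250
The matter resolved before a demand letter was sent, so the 23% rate applies.
$822,250 × 23% = $189,117.50
Referral share: 35.5% of $189,117.50 = $67,136.71; lead counsel retains $189,117.50 − $67,136.71 = $121,980.79.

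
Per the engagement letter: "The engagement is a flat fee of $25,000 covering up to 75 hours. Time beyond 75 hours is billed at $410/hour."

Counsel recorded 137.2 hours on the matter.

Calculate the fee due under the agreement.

Flat fee: $25,000.00
Excess hours: 137.2 − 75 = 62.2
Overrun: 62.2 × $410 = $25,502.00
Total: $25,000.00 + $25,502.00 = $50,502.00

$50,502.00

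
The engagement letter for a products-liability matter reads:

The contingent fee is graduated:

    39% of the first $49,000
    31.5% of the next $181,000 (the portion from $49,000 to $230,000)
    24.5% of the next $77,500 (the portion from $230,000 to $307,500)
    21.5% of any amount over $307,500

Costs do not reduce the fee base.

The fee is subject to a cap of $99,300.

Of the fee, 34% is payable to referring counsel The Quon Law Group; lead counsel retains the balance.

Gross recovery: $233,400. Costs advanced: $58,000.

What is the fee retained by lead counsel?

$50,792.28

Fee base is the gross recovery, $233,400; costs are reimbursed separately.
First $49,000 at 39% = $19,110.00
Next $181,000 at 31.5% = $57,015.00
Remaining $3,400 at 24.5% = $833.00
Fee: $19,110.00 + $57,015.00 + $833.00 = $76,958.00
$76,958.00 is under the $99,300 cap.
Referral share: 34% of $76,958.00 = $26,165.72; lead counsel retains $76,958.00 − $26,165.72 = $50,792.28.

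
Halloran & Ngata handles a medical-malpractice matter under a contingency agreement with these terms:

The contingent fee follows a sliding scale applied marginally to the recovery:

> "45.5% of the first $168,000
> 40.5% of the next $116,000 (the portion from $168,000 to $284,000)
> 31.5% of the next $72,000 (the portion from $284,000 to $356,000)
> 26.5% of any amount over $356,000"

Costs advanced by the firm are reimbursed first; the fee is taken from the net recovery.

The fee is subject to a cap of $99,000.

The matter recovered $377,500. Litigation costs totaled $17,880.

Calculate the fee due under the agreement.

Fee base (net of costs): $377,500 − $17,880 = $359,620
First $168,000 at 45.5% = $76,440.00
Next $116,000 at 40.5% = $46,980.00
Next $72,000 at 31.5% = $22,680.00
Remaining $3,620 at 26.5% = $959.30
Fee: $76,440.00 + $46,980.00 + $22,680.00 + $959.30 = $147,059.30
$147,059.30 exceeds the $99,000 cap, so the fee is capped at $99,000.00.

$99,000.00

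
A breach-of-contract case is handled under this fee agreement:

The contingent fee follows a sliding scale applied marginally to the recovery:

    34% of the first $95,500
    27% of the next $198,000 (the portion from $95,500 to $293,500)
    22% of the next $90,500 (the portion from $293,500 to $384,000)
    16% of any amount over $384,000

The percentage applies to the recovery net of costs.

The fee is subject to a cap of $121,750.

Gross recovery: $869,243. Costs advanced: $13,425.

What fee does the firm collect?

$121,750.00

Fee base (net of costs): $869,243 − $13,425 = $855,818
First $95,500 at 34% = $32,470.00
Next $198,000 at 27% = $53,460.00
Next $90,500 at 22% = $19,910.00
Remaining $471,818 at 16% = $75,490.88
Fee: $32,470.00 + $53,460.00 + $19,910.00 + $75,490.88 = $181,330.88
$181,330.88 exceeds the $121,750 cap, so the fee is capped at $121,750.00.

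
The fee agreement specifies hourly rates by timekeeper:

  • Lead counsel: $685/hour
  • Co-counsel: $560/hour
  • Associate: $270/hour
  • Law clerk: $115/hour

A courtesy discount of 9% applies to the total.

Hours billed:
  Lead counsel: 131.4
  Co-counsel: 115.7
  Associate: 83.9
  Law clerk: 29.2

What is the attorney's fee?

$164,538.92

Lead counsel: 131.4 × $685 = $90,009.00
Co-counsel: 115.7 × $560 = $64,792.00
Associate: 83.9 × $270 = $22,653.00
Law clerk: 29.2 × $115 = $3,358.00
Subtotal: $180,812.00
Less 9% discount: −$16,273.08
Total: $180,812.00 − $16,273.08 = $164,538.92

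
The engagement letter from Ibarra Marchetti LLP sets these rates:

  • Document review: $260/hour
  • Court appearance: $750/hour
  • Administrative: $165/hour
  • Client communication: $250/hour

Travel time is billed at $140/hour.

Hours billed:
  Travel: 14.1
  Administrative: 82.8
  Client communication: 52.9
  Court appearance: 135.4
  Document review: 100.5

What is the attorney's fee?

Document review: 100.5 × $260 = $26,130.00
Court appearance: 135.4 × $750 = $101,550.00
Administrative: 82.8 × $165 = $13,662.00
Client communication: 52.9 × $250 = $13,225.00
Subtotal: $26,130.00 + $101,550.00 + $13,662.00 + $13,225.00 = $154,567.00
Travel: 14.1 × $140 = $1,974.00
Total: $154,567.00 + $1,974.00 = $156,541.00

$156,541.00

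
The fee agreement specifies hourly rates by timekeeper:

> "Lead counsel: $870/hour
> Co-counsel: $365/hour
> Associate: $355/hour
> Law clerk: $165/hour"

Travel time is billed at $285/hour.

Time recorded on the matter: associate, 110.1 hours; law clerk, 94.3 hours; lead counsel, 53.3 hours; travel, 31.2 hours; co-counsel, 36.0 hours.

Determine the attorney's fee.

Lead counsel: 53.3 × $870 = $46,371.00
Co-counsel: 36.0 × $365 = $13,140.00
Associate: 110.1 × $355 = $39,085.50
Law clerk: 94.3 × $165 = $15,559.50
Subtotal: $46,371.00 + $13,140.00 + $39,085.50 + $15,559.50 = $114,156.00
Travel: 31.2 × $285 = $8,892.00
Total: $114,156.00 + $8,892.00 = $123,048.00

$123,048.00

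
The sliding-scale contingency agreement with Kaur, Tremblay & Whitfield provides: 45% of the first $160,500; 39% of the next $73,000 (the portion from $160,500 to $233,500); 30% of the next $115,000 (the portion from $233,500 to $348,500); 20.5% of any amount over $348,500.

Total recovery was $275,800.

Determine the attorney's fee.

$113,385.00

First $160,500 at 45% = $72,225.00
Next $73,000 at 39% = $28,470.00
Remaining $42,300 at 30% = $12,690.00
Fee: $72,225.00 + $28,470.00 + $12,690.00 = $113,385.00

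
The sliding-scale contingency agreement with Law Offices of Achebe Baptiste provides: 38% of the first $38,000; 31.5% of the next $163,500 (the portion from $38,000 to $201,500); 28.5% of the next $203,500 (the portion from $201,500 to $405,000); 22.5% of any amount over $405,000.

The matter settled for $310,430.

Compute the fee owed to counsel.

First $38,000 at 38% = $14,440.00
Next $163,500 at 31.5% = $51,502.50
Remaining $108,930 at 28.5% = $31,045.05
Fee: $14,440.00 + $51,502.50 + $31,045.05 = $96,987.55

$96,987.55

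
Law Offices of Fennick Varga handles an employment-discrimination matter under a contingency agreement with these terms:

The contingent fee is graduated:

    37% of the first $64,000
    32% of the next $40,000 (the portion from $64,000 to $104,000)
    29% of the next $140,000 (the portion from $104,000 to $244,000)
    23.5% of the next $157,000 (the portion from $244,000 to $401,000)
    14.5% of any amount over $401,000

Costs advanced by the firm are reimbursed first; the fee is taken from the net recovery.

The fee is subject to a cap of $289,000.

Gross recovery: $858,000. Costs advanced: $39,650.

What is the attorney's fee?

$174,490.75

Fee base (net of costs): $858,000 − $39,650 = $818,350
First $64,000 at 37% = $23,680.00
Next $40,000 at 32% = $12,800.00
Next $140,000 at 29% = $40,600.00
Next $157,000 at 23.5% = $36,895.00
Remaining $417,350 at 14.5% = $60,515.75
Fee: $23,680.00 + $12,800.00 + $40,600.00 + $36,895.00 + $60,515.75 = $174,490.75
$174,490.75 is under the $289,000 cap.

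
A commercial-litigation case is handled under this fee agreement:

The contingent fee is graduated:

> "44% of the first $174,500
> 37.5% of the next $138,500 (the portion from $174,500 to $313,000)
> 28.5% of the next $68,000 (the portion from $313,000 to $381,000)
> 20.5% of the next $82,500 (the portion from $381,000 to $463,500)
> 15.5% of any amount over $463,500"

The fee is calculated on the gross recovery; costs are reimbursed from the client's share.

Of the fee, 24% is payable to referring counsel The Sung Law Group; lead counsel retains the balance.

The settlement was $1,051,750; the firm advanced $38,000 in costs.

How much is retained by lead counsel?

Fee base is the gross recovery, $1,051,750; costs are reimbursed separately.
First $174,500 at 44% = $76,780.00
Next $138,500 at 37.5% = $51,937.50
Next $68,000 at 28.5% = $19,380.00
Next $82,500 at 20.5% = $16,912.50
Remaining $588,250 at 15.5% = $91,178.75
Fee: $76,780.00 + $51,937.50 + $19,380.00 + $16,912.50 + $91,178.75 = $256,188.75
Referral share: 24% of $256,188.75 = $61,485.30; lead counsel retains $256,188.75 − $61,485.30 = $194,703.45.

$194,703.45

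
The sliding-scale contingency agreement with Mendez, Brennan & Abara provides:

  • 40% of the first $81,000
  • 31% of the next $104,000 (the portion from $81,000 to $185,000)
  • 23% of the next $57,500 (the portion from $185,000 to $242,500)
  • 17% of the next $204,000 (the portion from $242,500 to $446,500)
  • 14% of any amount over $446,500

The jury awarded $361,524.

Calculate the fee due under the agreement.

First $81,000 at 40% = $32,400.00
Next $104,000 at 31% = $32,240.00
Next $57,500 at 23% = $13,225.00
Remaining $119,024 at 17% = $20,234.08
Fee: $32,400.00 + $32,240.00 + $13,225.00 + $20,234.08 = $98,099.08

$98,099.08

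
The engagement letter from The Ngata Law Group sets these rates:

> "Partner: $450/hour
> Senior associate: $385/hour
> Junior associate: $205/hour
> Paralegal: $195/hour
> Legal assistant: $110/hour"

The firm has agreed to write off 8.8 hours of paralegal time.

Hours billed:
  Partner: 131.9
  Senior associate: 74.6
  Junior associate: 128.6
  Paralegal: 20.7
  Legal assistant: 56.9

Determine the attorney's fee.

Partner: 131.9 × $450 = $59,355.00
Senior associate: 74.6 × $385 = $28,721.00
Junior associate: 128.6 × $205 = $26,363.00
Paralegal: 20.7 × $195 = $4,036.50
Legal assistant: 56.9 × $110 = $6,259.00
Subtotal: $124,734.50
Write-off: 8.8 × $195 = $1,716.00
Total: $124,734.50 − $1,716.00 = $123,018.50

$123,018.50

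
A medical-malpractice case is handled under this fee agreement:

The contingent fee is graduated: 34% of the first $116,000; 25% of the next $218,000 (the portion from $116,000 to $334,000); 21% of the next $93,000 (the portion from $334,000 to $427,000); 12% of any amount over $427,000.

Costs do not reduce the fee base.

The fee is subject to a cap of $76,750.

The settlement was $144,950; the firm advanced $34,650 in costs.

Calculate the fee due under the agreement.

$46,677.50

Fee base is the gross recovery, $144,950; costs are reimbursed separately.
First $116,000 at 34% = $39,440.00
Remaining $28,950 at 25% = $7,237.50
Fee: $39,440.00 + $7,237.50 = $46,677.50
$46,677.50 is under the $76,750 cap.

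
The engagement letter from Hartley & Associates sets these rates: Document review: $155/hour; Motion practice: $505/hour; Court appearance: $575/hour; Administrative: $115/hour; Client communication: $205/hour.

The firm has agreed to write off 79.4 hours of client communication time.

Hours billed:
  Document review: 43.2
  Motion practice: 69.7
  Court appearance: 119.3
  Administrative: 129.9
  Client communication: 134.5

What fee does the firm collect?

$136,726.00

Document review: 43.2 × $155 = $6,696.00
Motion practice: 69.7 × $505 = $35,198.50
Court appearance: 119.3 × $575 = $68,597.50
Administrative: 129.9 × $115 = $14,938.50
Client communication: 134.5 × $205 = $27,572.50
Subtotal: $153,003.00
Write-off: 79.4 × $205 = $16,277.00
Total: $153,003.00 − $16,277.00 = $136,726.00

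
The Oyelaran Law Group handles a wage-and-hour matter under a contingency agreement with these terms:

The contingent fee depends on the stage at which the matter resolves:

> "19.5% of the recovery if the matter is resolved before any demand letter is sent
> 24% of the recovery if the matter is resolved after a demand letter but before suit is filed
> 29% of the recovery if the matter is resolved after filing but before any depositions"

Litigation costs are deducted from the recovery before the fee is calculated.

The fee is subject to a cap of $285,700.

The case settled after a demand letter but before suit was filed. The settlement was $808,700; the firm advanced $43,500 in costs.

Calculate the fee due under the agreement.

$183,648.00

Fee base (net of costs): $808,700 − $43,500 = $765,200
The matter settled after a demand letter but before suit was filed, so the 24% rate applies.
$765,200 × 24% = $183,648.00
$183,648.00 is under the $285,700 cap.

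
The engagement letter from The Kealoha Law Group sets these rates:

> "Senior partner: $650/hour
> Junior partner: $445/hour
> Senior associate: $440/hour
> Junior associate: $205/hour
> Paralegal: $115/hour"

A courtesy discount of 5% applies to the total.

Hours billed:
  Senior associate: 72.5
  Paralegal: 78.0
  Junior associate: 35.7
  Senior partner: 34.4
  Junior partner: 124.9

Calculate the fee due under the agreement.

Senior partner: 34.4 × $650 = $22,360.00
Junior partner: 124.9 × $445 = $55,580.50
Senior associate: 72.5 × $440 = $31,900.00
Junior associate: 35.7 × $205 = $7,318.50
Paralegal: 78.0 × $115 = $8,970.00
Subtotal: $126,129.00
Less 5% discount: −$6,306.45
Total: $126,129.00 − $6,306.45 = $119,822.55

$119,822.55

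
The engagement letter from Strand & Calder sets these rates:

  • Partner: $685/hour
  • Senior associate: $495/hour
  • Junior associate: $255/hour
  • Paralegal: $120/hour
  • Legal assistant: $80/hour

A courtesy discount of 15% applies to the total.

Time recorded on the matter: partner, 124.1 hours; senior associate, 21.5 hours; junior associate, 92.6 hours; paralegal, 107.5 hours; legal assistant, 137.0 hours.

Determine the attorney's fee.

Partner: 124.1 × $685 = $85,008.50
Senior associate: 21.5 × $495 = $10,642.50
Junior associate: 92.6 × $255 = $23,613.00
Paralegal: 107.5 × $120 = $12,900.00
Legal assistant: 137.0 × $80 = $10,960.00
Subtotal: $143,124.00
Less 15% discount: −$21,468.60
Total: $143,124.00 − $21,468.60 = $121,655.40

$121,655.40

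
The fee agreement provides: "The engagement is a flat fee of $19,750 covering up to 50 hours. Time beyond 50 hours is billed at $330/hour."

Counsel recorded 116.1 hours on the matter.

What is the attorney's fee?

$41,563.00

Flat fee: $19,750.00
Excess hours: 116.1 − 50 = 66.1
Overrun: 66.1 × $330 = $21,813.00
Total: $19,750.00 + $21,813.00 = $41,563.00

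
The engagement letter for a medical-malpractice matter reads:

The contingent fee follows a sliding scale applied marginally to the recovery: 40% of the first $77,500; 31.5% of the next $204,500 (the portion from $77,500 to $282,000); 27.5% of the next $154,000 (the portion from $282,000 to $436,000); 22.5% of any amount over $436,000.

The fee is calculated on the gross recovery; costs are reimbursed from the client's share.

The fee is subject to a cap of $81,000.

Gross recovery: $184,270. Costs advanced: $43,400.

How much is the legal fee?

Fee base is the gross recovery, $184,270; costs are reimbursed separately.
First $77,500 at 40% = $31,000.00
Remaining $106,770 at 31.5% = $33,632.55
Fee: $31,000.00 + $33,632.55 = $64,632.55
$64,632.55 is under the $81,000 cap.

$64,632.55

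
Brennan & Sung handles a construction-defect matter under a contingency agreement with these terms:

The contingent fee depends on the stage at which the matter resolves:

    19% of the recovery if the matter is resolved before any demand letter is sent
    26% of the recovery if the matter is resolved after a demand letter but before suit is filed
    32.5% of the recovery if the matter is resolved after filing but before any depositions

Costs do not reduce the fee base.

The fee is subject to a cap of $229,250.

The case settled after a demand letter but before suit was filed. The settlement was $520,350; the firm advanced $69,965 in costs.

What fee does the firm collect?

$135,291.00

Fee base is the gross recovery, $520,350; costs are reimbursed separately.
The matter settled after a demand letter but before suit was filed, so the 26% rate applies.
$520,350 × 26% = $135,291.00
$135,291.00 is under the $229,250 cap.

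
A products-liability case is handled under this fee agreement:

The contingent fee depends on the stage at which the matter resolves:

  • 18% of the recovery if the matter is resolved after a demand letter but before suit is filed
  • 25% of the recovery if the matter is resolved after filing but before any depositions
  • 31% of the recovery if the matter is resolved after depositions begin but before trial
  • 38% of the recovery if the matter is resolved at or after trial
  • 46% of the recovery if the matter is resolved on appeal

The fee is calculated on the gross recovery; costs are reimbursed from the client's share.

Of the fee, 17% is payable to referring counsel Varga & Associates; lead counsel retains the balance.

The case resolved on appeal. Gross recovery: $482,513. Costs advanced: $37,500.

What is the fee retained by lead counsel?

$184,223.46

Fee base is the gross recovery, $482,513; costs are reimbursed separately.
The matter resolved on appeal, so the 46% rate applies.
$482,513 × 46% = $221,955.98
Referral share: 17% of $221,955.98 = $37,732.52; lead counsel retains $221,955.98 − $37,732.52 = $184,223.46.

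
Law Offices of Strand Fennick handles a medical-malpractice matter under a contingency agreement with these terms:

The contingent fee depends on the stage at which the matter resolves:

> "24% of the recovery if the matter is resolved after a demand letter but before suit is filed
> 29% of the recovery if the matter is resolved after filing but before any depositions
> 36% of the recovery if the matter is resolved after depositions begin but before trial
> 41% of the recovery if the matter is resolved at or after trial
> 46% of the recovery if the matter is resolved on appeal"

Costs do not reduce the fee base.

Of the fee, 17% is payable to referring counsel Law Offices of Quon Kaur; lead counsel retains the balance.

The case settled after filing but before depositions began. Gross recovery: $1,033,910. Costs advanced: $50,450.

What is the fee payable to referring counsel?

$50,971.76

Fee base is the gross recovery, $1,033,910; costs are reimbursed separately.
The matter settled after filing but before depositions began, so the 29% rate applies.
$1,033,910 × 29% = $299,833.90
Referral share: 17% of $299,833.90 = $50,971.76; lead counsel retains $299,833.90 − $50,971.76 = $248,862.14.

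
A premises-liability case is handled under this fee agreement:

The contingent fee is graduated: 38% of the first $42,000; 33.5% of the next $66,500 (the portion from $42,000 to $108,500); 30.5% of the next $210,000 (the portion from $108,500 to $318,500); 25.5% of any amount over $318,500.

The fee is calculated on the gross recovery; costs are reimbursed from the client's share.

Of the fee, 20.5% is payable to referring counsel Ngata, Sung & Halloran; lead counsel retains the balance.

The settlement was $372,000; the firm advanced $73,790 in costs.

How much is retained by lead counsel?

$92,164.35

Fee base is the gross recovery, $372,000; costs are reimbursed separately.
First $42,000 at 38% = $15,960.00
Next $66,500 at 33.5% = $22,277.50
Next $210,000 at 30.5% = $64,050.00
Remaining $53,500 at 25.5% = $13,642.50
Fee: $15,960.00 + $22,277.50 + $64,050.00 + $13,642.50 = $115,930.00
Referral share: 20.5% of $115,930.00 = $23,765.65; lead counsel retains $115,930.00 − $23,765.65 = $92,164.35.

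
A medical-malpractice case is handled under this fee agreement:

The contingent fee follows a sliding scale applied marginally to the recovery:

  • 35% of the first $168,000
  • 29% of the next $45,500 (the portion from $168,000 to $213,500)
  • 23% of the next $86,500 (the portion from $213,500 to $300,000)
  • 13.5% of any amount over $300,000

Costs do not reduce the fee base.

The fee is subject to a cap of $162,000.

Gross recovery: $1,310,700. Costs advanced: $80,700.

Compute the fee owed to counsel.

Fee base is the gross recovery, $1,310,700; costs are reimbursed separately.
First $168,000 at 35% = $58,800.00
Next $45,500 at 29% = $13,195.00
Next $86,500 at 23% = $19,895.00
Remaining $1,010,700 at 13.5% = $136,444.50
Fee: $58,800.00 + $13,195.00 + $19,895.00 + $136,444.50 = $228,334.50
$228,334.50 exceeds the $162,000 cap, so the fee is capped at $162,000.00.

$162,000.00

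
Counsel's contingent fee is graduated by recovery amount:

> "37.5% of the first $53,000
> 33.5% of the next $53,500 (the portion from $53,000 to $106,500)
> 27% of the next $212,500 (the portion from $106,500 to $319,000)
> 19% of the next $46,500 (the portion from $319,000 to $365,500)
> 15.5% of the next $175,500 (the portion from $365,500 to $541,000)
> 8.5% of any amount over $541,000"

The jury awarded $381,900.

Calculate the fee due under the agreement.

$106,549.50

First $53,000 at 37.5% = $19,875.00
Next $53,500 at 33.5% = $17,922.50
Next $212,500 at 27% = $57,375.00
Next $46,500 at 19% = $8,835.00
Remaining $16,400 at 15.5% = $2,542.00
Fee: $19,875.00 + $17,922.50 + $57,375.00 + $8,835.00 + $2,542.00 = $106,549.50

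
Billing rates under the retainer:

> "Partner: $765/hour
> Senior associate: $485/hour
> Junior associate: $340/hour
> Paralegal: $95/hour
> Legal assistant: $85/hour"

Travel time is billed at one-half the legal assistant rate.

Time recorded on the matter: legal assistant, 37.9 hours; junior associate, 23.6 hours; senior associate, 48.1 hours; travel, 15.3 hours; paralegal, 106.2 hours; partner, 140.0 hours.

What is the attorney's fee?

$152,413.25

Partner: 140.0 × $765 = $107,100.00
Senior associate: 48.1 × $485 = $23,328.50
Junior associate: 23.6 × $340 = $8,024.00
Paralegal: 106.2 × $95 = $10,089.00
Legal assistant: 37.9 × $85 = $3,221.50
Subtotal: $107,100.00 + $23,328.50 + $8,024.00 + $10,089.00 + $3,221.50 = $151,763.00
Travel: 15.3 × ($85 ÷ 2) = 15.3 × $42.50 = $650.25
Total: $151,763.00 + $650.25 = $152,413.25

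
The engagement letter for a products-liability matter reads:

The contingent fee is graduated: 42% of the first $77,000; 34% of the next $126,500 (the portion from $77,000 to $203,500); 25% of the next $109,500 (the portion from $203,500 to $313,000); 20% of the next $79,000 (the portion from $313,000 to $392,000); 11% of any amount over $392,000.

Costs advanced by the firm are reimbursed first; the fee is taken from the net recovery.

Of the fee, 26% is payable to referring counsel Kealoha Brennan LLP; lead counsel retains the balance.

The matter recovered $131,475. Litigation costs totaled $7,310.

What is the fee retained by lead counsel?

Fee base (net of costs): $131,475 − $7,310 = $124,165
First $77,000 at 42% = $32,340.00
Remaining $47,165 at 34% = $16,036.10
Fee: $32,340.00 + $16,036.10 = $48,376.10
Referral share: 26% of $48,376.10 = $12,577.79; lead counsel retains $48,376.10 − $12,577.79 = $35,798.31.

$35,798.31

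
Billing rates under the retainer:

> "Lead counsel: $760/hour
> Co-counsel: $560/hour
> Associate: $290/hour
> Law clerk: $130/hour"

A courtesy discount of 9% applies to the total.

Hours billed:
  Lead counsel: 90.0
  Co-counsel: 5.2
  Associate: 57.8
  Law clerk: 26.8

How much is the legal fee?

$83,317.78

Lead counsel: 90.0 × $760 = $68,400.00
Co-counsel: 5.2 × $560 = $2,912.00
Associate: 57.8 × $290 = $16,762.00
Law clerk: 26.8 × $130 = $3,484.00
Subtotal: $91,558.00
Less 9% discount: −$8,240.22
Total: $91,558.00 − $8,240.22 = $83,317.78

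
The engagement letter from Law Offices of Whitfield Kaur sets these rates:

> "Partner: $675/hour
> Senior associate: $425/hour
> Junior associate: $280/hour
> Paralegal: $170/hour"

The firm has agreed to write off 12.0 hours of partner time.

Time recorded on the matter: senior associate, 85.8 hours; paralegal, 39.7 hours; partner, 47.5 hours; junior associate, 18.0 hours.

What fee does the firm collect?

$72,216.50

Partner: 47.5 × $675 = $32,062.50
Senior associate: 85.8 × $425 = $36,465.00
Junior associate: 18.0 × $280 = $5,040.00
Paralegal: 39.7 × $170 = $6,749.00
Subtotal: $80,316.50
Write-off: 12.0 × $675 = $8,100.00
Total: $80,316.50 − $8,100.00 = $72,216.50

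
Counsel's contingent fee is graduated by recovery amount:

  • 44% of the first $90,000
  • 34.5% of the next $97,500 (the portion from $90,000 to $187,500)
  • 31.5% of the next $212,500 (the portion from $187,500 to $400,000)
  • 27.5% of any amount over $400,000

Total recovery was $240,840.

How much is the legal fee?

First $90,000 at 44% = $39,600.00
Next $97,500 at 34.5% = $33,637.50
Remaining $53,340 at 31.5% = $16,802.10
Fee: $39,600.00 + $33,637.50 + $16,802.10 = $90,039.60

$90,039.60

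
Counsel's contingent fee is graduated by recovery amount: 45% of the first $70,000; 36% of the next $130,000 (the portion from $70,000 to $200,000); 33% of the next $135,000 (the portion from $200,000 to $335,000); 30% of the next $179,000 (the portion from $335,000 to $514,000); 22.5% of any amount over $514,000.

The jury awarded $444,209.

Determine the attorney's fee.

$155,612.70

First $70,000 at 45% = $31,500.00
Next $130,000 at 36% = $46,800.00
Next $135,000 at 33% = $44,550.00
Remaining $109,209 at 30% = $32,762.70
Fee: $31,500.00 + $46,800.00 + $44,550.00 + $32,762.70 = $155,612.70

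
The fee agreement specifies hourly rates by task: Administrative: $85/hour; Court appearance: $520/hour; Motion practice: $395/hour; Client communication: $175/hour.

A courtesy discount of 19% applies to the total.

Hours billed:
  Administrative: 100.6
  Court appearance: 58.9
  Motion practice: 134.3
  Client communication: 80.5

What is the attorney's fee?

Administrative: 100.6 × $85 = $8,551.00
Court appearance: 58.9 × $520 = $30,628.00
Motion practice: 134.3 × $395 = $53,048.50
Client communication: 80.5 × $175 = $14,087.50
Subtotal: $106,315.00
Less 19% discount: −$20,199.85
Total: $106,315.00 − $20,199.85 = $86,115.15

$86,115.15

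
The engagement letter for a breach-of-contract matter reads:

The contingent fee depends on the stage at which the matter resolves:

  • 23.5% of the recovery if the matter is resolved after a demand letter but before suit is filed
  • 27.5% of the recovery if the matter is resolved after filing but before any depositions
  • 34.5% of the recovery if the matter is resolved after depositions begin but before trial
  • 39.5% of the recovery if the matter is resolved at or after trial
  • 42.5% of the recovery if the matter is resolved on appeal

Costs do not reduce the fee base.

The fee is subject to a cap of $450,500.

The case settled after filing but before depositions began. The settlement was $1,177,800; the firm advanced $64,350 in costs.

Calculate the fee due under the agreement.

Fee base is the gross recovery, $1,177,800; costs are reimbursed separately.
The matter settled after filing but before depositions began, so the 27.5% rate applies.
$1,177,800 × 27.5% = $323,895.00
$323,895.00 is under the $450,500 cap.

$323,895.00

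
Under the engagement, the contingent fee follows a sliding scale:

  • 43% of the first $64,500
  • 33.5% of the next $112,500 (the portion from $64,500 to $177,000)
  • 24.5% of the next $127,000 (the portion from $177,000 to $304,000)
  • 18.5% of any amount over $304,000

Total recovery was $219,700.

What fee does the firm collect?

$75,884.00

First $64,500 at 43% = $27,735.00
Next $112,500 at 33.5% = $37,687.50
Remaining $42,700 at 24.5% = $10,461.50
Fee: $27,735.00 + $37,687.50 + $10,461.50 = $75,884.00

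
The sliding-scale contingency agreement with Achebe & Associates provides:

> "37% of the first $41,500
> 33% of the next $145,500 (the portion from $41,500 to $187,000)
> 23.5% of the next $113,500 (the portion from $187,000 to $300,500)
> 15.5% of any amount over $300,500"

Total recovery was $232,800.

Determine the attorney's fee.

First $41,500 at 37% = $15,355.00
Next $145,500 at 33% = $48,015.00
Remaining $45,800 at 23.5% = $10,763.00
Fee: $15,355.00 + $48,015.00 + $10,763.00 = $74,133.00

$74,133.00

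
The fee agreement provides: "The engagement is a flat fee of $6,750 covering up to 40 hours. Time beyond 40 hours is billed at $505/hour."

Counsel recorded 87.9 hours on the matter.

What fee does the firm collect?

Flat fee: $6,750.00
Excess hours: 87.9 − 40 = 47.9
Overrun: 47.9 × $505 = $24,189.50
Total: $6,750.00 + $24,189.50 = $30,939.50

$30,939.50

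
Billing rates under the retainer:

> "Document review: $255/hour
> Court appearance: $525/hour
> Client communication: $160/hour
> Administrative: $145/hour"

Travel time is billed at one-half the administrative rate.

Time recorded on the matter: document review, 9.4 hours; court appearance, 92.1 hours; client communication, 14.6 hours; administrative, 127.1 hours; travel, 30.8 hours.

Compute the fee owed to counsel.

Document review: 9.4 × $255 = $2,397.00
Court appearance: 92.1 × $525 = $48,352.50
Client communication: 14.6 × $160 = $2,336.00
Administrative: 127.1 × $145 = $18,429.50
Subtotal: $2,397.00 + $48,352.50 + $2,336.00 + $18,429.50 = $71,515.00
Travel: 30.8 × ($145 ÷ 2) = 30.8 × $72.50 = $2,233.00
Total: $71,515.00 + $2,233.00 = $73,748.00

$73,748.00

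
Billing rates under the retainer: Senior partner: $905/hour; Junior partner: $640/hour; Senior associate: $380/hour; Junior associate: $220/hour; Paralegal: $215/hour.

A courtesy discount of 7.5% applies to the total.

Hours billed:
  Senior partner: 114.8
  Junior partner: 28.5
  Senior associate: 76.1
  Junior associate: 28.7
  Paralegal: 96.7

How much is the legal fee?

$164,794.76

Senior partner: 114.8 × $905 = $103,894.00
Junior partner: 28.5 × $640 = $18,240.00
Senior associate: 76.1 × $380 = $28,918.00
Junior associate: 28.7 × $220 = $6,314.00
Paralegal: 96.7 × $215 = $20,790.50
Subtotal: $178,156.50
Less 7.5% discount: −$13,361.74
Total: $178,156.50 − $13,361.74 = $164,794.76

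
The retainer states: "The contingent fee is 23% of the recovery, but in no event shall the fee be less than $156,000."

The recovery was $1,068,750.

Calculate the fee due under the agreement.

23% of $1,068,750 = $245,812.50
That exceeds the $156,000 minimum.

$245,812.50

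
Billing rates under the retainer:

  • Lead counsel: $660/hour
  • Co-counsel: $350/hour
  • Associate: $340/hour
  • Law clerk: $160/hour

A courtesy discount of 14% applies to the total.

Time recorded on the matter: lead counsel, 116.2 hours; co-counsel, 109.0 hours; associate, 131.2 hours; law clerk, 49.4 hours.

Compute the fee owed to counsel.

$143,924.44

Lead counsel: 116.2 × $660 = $76,692.00
Co-counsel: 109.0 × $350 = $38,150.00
Associate: 131.2 × $340 = $44,608.00
Law clerk: 49.4 × $160 = $7,904.00
Subtotal: $167,354.00
Less 14% discount: −$23,429.56
Total: $167,354.00 − $23,429.56 = $143,924.44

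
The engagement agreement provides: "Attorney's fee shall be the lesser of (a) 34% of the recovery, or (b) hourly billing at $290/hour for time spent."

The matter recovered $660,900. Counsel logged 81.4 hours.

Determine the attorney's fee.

(a) 34% of $660,900 = $224,706.00
(b) 81.4 × $290 = $23,606.00
The lesser is (b): $23,606.00.

$23,606.00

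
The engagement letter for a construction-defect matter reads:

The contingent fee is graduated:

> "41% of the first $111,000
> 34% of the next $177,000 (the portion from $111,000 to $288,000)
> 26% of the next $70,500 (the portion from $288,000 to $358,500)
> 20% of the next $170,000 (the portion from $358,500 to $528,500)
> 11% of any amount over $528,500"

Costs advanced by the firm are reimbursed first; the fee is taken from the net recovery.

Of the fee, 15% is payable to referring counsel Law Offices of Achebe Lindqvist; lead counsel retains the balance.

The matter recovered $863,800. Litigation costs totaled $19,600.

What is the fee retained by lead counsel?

Fee base (net of costs): $863,800 − $19,600 = $844,200
First $111,000 at 41% = $45,510.00
Next $177,000 at 34% = $60,180.00
Next $70,500 at 26% = $18,330.00
Next $170,000 at 20% = $34,000.00
Remaining $315,700 at 11% = $34,727.00
Fee: $45,510.00 + $60,180.00 + $18,330.00 + $34,000.00 + $34,727.00 = $192,747.00
Referral share: 15% of $192,747.00 = $28,912.05; lead counsel retains $192,747.00 − $28,912.05 = $163,834.95.

$163,834.95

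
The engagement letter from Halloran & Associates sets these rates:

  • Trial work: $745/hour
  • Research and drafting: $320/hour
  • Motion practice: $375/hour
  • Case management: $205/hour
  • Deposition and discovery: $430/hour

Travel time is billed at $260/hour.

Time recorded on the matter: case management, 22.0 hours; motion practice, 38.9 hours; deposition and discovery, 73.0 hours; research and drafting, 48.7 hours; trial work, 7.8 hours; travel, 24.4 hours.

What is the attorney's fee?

$78,226.50

Trial work: 7.8 × $745 = $5,811.00
Research and drafting: 48.7 × $320 = $15,584.00
Motion practice: 38.9 × $375 = $14,587.50
Case management: 22.0 × $205 = $4,510.00
Deposition and discovery: 73.0 × $430 = $31,390.00
Subtotal: $5,811.00 + $15,584.00 + $14,587.50 + $4,510.00 + $31,390.00 = $71,882.50
Travel: 24.4 × $260 = $6,344.00
Total: $71,882.50 + $6,344.00 = $78,226.50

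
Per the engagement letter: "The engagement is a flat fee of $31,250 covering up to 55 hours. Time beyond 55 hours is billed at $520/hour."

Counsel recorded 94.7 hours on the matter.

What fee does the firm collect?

Flat fee: $31,250.00
Excess hours: 94.7 − 55 = 39.7
Overrun: 39.7 × $520 = $20,644.00
Total: $31,250.00 + $20,644.00 = $51,894.00

$51,894.00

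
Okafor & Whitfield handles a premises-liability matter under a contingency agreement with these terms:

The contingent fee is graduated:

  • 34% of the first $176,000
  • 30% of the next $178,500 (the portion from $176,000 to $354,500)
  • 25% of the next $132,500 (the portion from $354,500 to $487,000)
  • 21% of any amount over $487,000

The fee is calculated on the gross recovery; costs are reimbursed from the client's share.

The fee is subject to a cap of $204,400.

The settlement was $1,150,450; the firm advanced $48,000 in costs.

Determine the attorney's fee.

Fee base is the gross recovery, $1,150,450; costs are reimbursed separately.
First $176,000 at 34% = $59,840.00
Next $178,500 at 30% = $53,550.00
Next $132,500 at 25% = $33,125.00
Remaining $663,450 at 21% = $139,324.50
Fee: $59,840.00 + $53,550.00 + $33,125.00 + $139,324.50 = $285,839.50
$285,839.50 exceeds the $204,400 cap, so the fee is capped at $204,400.00.

$204,400.00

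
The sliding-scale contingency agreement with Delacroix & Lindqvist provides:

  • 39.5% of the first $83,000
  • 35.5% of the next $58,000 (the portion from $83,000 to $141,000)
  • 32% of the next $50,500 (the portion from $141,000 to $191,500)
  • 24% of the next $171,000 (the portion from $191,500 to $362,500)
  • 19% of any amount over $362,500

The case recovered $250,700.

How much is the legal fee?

$83,743.00

First $83,000 at 39.5% = $32,785.00
Next $58,000 at 35.5% = $20,590.00
Next $50,500 at 32% = $16,160.00
Remaining $59,200 at 24% = $14,208.00
Fee: $32,785.00 + $20,590.00 + $16,160.00 + $14,208.00 = $83,743.00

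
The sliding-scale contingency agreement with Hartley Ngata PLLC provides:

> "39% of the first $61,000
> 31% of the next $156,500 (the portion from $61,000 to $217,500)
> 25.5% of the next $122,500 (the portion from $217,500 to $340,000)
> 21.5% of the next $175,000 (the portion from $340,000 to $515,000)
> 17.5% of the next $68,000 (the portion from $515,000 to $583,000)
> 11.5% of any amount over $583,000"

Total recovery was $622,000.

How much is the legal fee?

$157,552.50

First $61,000 at 39% = $23,790.00
Next $156,500 at 31% = $48,515.00
Next $122,500 at 25.5% = $31,237.50
Next $175,000 at 21.5% = $37,625.00
Next $68,000 at 17.5% = $11,900.00
Remaining $39,000 at 11.5% = $4,485.00
Fee: $23,790.00 + $48,515.00 + $31,237.50 + $37,625.00 + $11,900.00 + $4,485.00 = $157,552.50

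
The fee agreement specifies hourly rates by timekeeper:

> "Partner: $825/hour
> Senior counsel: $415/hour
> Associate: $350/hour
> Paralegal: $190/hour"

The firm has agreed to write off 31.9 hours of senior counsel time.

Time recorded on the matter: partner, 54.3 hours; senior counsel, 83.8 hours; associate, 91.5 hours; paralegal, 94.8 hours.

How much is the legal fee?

$116,373.00

Partner: 54.3 × $825 = $44,797.50
Senior counsel: 83.8 × $415 = $34,777.00
Associate: 91.5 × $350 = $32,025.00
Paralegal: 94.8 × $190 = $18,012.00
Subtotal: $129,611.50
Write-off: 31.9 × $415 = $13,238.50
Total: $129,611.50 − $13,238.50 = $116,373.00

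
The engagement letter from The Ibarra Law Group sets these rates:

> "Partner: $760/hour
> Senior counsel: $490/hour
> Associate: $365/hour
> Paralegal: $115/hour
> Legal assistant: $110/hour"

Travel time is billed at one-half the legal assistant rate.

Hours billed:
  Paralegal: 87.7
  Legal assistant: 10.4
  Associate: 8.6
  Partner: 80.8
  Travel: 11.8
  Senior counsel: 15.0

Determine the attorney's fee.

Partner: 80.8 × $760 = $61,408.00
Senior counsel: 15.0 × $490 = $7,350.00
Associate: 8.6 × $365 = $3,139.00
Paralegal: 87.7 × $115 = $10,085.50
Legal assistant: 10.4 × $110 = $1,144.00
Subtotal: $61,408.00 + $7,350.00 + $3,139.00 + $10,085.50 + $1,144.00 = $83,126.50
Travel: 11.8 × ($110 ÷ 2) = 11.8 × $55.00 = $649.00
Total: $83,126.50 + $649.00 = $83,775.50

$83,775.50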